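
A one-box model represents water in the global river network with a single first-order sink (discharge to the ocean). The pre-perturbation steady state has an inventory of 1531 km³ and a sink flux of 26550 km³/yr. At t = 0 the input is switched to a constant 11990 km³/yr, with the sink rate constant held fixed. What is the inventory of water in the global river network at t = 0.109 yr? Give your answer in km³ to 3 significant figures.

τ = M₀/F₀ = 1531/26550 = 0.05766 yr; rate constant k = 1/τ.
New steady state M_∞ = F₁/k = F₁·τ = 11990 × 0.05766 = 691.40 km³.
M(t) = M_∞ + (M₀ − M_∞)·e^(−t/τ); t/τ = 0.109/0.05766 = 1.890, so e^(−t/τ) = 0.1510.
M(t) = 691.40 + 839.6 × 0.1510 = 818.21 km³.

818 km³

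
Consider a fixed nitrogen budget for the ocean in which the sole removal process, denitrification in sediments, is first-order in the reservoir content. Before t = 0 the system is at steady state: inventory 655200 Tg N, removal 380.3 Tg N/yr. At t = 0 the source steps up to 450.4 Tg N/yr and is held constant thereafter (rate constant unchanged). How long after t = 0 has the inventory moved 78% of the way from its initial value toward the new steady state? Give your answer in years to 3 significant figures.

τ = M₀/F₀ = 655200/380.3 = 1723 yr.
The remaining gap fraction is e^(−t/τ); 78% covered ⇒ e^(−t/τ) = 0.220.
t = −τ ln(0.220) = 1723 × 1.514 = 2609 yr.

2610 yr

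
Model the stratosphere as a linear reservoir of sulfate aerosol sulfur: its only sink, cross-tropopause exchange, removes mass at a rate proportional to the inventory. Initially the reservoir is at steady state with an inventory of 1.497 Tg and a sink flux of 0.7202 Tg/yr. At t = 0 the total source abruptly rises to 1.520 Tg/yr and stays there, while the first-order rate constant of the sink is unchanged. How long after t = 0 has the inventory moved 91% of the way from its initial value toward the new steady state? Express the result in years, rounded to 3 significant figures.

τ = M₀/F₀ = 1.497/0.7202 = 2.079 yr.
The remaining gap fraction is e^(−t/τ); 91% covered ⇒ e^(−t/τ) = 0.0900.
t = −τ ln(0.0900) = 2.079 × 2.408 = 5.005 yr.

5.01 yr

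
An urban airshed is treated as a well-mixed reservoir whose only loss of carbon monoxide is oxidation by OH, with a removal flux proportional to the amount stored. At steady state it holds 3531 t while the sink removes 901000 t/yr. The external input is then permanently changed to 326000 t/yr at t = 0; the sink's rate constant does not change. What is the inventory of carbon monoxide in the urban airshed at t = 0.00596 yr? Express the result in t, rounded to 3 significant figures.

τ = M₀/F₀ = 3531/901000 = 0.003919 yr; rate constant k = 1/τ.
New steady state M_∞ = F₁/k = F₁·τ = 326000 × 0.003919 = 1277.6 t.
M(t) = M_∞ + (M₀ − M_∞)·e^(−t/τ); t/τ = 0.00596/0.003919 = 1.521, so e^(−t/τ) = 0.2185.
M(t) = 1277.6 + 2253 × 0.2185 = 1770.0 t.

1770 t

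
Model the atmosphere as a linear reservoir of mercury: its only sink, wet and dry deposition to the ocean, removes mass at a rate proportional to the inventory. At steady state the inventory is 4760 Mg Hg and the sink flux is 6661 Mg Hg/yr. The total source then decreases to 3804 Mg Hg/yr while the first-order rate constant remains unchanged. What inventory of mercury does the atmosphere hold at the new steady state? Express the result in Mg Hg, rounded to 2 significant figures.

Rate constant k = F/M = 6661 / 4760 = 1.399 yr⁻¹.
At the new steady state, source = k·M_new ⇒ M_new = 3804 / 1.399 = 2718 Mg Hg.
(Equivalently M_new = M × F_new/F_old = 4760 × 3804/6661.)

2700 Mg Hg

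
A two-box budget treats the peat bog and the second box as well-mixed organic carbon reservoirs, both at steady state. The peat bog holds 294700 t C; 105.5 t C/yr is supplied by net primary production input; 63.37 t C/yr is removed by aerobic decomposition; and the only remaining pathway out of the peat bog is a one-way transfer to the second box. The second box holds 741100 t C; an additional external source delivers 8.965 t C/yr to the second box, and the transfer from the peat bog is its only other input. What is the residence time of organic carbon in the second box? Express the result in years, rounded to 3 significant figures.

14500 yr

Balance the peat bog: ΣF_in = 105.50 t C/yr.
Transfer to the second box = ΣF_in − (63.37) = 42.130 t C/yr.
Total input to the second box = 42.130 + 8.965 = 51.095 t C/yr; at steady state this equals its total output.
τ = M / F = 741100 / 51.095 = 14500 yr.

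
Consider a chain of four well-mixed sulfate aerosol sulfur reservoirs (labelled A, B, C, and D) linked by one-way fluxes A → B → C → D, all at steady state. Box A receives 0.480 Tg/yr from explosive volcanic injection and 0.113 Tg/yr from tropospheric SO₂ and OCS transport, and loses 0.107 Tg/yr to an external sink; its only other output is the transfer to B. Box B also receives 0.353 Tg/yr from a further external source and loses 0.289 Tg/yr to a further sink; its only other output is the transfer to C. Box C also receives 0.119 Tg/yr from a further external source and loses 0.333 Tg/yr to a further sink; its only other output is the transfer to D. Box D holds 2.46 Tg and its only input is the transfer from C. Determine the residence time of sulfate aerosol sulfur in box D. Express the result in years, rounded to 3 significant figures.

7.32 yr

Box A: F(A→B) = (0.480 + 0.113) − 0.107 = 0.48600 Tg/yr.
Box B: F(B→C) = (0.48600 + 0.353) − 0.289 = 0.55000 Tg/yr.
Box C: F(C→D) = (0.55000 + 0.119) − 0.333 = 0.33600 Tg/yr.
Box D throughput = its input = 0.33600 Tg/yr; τ = 2.46 / 0.33600 = 7.321 yr.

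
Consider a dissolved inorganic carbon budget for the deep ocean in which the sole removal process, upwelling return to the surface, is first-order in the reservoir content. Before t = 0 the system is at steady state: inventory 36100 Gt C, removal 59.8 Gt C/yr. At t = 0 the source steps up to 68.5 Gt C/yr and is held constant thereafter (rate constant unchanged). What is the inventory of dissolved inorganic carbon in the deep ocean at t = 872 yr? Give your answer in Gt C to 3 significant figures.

The sink rate constant is k = F₀/M₀ = 59.8/36100 = 0.001657 yr⁻¹.
Solving dM/dt = F₁ − kM with M(0) = M₀ gives M(t) = F₁/k + (M₀ − F₁/k)·e^(−kt).
F₁/k = 68.5/0.001657 = 41352 Gt C; kt = 0.001657 × 872 = 1.444, e^(−kt) = 0.2359.
M(872) = 41352 + (36100 − 41352) × 0.2359 = 41352 − 1239 = 40113 Gt C.

40100 Gt C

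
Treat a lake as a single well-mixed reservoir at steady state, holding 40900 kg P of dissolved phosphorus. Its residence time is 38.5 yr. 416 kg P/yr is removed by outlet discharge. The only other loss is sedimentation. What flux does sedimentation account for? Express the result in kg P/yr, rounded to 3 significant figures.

646 kg P/yr

Total removal F = M/τ = 40900 / 38.5 = 1062 kg P/yr.
Sedimentation = F − (416) = 1062 − 416.0 = 646.3 kg P/yr.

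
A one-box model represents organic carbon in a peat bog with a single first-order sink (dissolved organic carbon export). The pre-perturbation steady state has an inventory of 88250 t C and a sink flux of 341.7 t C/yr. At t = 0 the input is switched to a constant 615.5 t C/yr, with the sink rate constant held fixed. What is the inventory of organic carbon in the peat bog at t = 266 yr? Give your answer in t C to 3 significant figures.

τ = M₀/F₀ = 88250/341.7 = 258.3 yr; rate constant k = 1/τ.
New steady state M_∞ = F₁/k = F₁·τ = 615.5 × 258.3 = 158960 t C.
M(t) = M_∞ + (M₀ − M_∞)·e^(−t/τ); t/τ = 266/258.3 = 1.030, so e^(−t/τ) = 0.3570.
M(t) = 158960 − 70710 × 0.3570 = 133720 t C.

134000 t C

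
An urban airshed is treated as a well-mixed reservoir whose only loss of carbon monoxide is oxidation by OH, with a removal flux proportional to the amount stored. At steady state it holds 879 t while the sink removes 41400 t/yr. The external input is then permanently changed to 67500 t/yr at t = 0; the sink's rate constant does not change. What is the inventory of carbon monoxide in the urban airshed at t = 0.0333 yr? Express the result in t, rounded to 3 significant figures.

τ = M₀/F₀ = 879/41400 = 0.02123 yr; rate constant k = 1/τ.
New steady state M_∞ = F₁/k = F₁·τ = 67500 × 0.02123 = 1433.2 t.
M(t) = M_∞ + (M₀ − M_∞)·e^(−t/τ); t/τ = 0.0333/0.02123 = 1.568, so e^(−t/τ) = 0.2084.
M(t) = 1433.2 − 554.2 × 0.2084 = 1317.7 t.

1320 t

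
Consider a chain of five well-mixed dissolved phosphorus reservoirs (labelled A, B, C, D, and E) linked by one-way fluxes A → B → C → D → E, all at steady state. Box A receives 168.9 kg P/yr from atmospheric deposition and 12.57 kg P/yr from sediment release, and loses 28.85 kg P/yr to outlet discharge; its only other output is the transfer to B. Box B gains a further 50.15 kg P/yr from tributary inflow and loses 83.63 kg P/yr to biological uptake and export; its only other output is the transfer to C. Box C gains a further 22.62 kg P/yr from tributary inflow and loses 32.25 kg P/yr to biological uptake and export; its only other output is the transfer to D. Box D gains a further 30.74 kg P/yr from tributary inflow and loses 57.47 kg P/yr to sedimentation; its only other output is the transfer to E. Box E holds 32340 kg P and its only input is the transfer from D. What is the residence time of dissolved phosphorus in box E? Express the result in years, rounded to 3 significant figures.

Box A: F(A→B) = (168.9 + 12.57) − 28.85 = 152.62 kg P/yr.
Box B: F(B→C) = (152.62 + 50.15) − 83.63 = 119.14 kg P/yr.
Box C: F(C→D) = (119.14 + 22.62) − 32.25 = 109.51 kg P/yr.
Box D: F(D→E) = (109.51 + 30.74) − 57.47 = 82.780 kg P/yr.
Box E throughput = its input = 82.780 kg P/yr; τ = 32340 / 82.780 = 390.7 yr.

391 yr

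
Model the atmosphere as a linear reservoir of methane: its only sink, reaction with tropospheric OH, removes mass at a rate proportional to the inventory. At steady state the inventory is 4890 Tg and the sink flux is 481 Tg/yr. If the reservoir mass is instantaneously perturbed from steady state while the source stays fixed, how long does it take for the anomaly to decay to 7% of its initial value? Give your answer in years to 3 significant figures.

27.0 yr

For a linear reservoir the anomaly decays as exp(−t/τ) with τ = M/F = 4890/481 = 10.17 yr.
exp(−t/τ) = 0.07 ⇒ t = −τ ln(0.07) = 10.17 × 2.659 = 27.03 yr.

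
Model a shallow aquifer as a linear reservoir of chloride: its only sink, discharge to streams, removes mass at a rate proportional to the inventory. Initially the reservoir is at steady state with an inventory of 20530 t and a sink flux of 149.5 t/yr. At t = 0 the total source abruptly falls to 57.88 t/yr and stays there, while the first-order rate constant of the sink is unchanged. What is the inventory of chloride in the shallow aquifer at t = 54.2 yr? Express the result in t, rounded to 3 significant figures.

Residence time τ = M₀/F₀ = 137.3 yr. The eventual steady state is M_∞ = M₀·(F₁/F₀) = 20530 × 57.88/149.5 = 7948.3 t.
The anomaly ΔM(t) = M(t) − M_∞ decays as ΔM₀·e^(−t/τ) with ΔM₀ = 20530 − 7948.3 = 12580 t.
At t = 54.2 yr, e^(−t/τ) = e^(−0.3947) = 0.6739, so ΔM = 8479 t and M = 7948.3 + 8479 = 16427 t.

16400 t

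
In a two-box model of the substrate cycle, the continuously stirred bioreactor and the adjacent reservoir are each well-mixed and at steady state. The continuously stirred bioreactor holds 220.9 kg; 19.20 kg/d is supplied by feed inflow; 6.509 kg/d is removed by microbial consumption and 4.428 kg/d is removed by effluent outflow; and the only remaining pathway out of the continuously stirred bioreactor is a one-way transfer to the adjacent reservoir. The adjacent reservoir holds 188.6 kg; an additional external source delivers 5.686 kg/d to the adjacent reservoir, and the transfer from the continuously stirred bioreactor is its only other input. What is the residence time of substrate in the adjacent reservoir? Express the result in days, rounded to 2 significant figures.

14 d

Balance the continuously stirred bioreactor: ΣF_in = 19.200 kg/d.
Transfer to the adjacent reservoir = ΣF_in − (6.509 + 4.428) = 8.2630 kg/d.
Total input to the adjacent reservoir = 8.2630 + 5.686 = 13.949 kg/d; at steady state this equals its total output.
τ = M / F = 188.6 / 13.949 = 13.52 d.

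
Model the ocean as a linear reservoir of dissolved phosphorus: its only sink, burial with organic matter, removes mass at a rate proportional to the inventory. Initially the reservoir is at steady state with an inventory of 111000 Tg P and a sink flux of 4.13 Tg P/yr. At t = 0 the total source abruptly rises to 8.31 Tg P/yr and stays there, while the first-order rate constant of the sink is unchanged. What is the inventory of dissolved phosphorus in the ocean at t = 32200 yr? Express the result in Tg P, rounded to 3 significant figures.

189000 Tg P

Residence time τ = M₀/F₀ = 26880 yr. The eventual steady state is M_∞ = M₀·(F₁/F₀) = 111000 × 8.31/4.13 = 223340 Tg P.
The anomaly ΔM(t) = M(t) − M_∞ decays as ΔM₀·e^(−t/τ) with ΔM₀ = 111000 − 223340 = −112300 Tg P.
At t = 32200 yr, e^(−t/τ) = e^(−1.198) = 0.3018, so ΔM = −33900 Tg P and M = 223340 − 33900 = 189440 Tg P.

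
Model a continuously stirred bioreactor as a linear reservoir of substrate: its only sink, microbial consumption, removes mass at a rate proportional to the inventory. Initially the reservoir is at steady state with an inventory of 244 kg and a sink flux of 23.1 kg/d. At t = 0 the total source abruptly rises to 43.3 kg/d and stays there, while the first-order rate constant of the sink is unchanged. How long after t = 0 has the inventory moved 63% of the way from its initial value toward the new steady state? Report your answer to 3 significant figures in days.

τ = M₀/F₀ = 244/23.1 = 10.56 d.
The remaining gap fraction is e^(−t/τ); 63% covered ⇒ e^(−t/τ) = 0.370.
t = −τ ln(0.370) = 10.56 × 0.9943 = 10.50 d.

10.5 d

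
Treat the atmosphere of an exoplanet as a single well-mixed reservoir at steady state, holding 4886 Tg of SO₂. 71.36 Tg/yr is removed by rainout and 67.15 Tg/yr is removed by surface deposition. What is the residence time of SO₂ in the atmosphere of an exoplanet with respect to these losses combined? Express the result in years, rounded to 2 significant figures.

Total removal = 71.36 + 67.15 = 138.51 Tg/yr.
τ = M / ΣF_out = 4886 / 138.51 = 35.28 yr.

35 yr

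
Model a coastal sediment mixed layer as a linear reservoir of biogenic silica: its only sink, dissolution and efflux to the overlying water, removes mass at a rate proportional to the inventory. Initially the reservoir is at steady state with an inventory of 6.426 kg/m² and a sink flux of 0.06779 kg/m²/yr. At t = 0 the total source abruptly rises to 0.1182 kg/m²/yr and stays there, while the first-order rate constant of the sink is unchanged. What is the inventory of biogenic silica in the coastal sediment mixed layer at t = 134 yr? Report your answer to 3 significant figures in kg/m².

10.0 kg/m²

Residence time τ = M₀/F₀ = 94.79 yr. The eventual steady state is M_∞ = M₀·(F₁/F₀) = 6.426 × 0.1182/0.06779 = 11.205 kg/m².
The anomaly ΔM(t) = M(t) − M_∞ decays as ΔM₀·e^(−t/τ) with ΔM₀ = 6.426 − 11.205 = −4.779 kg/m².
At t = 134 yr, e^(−t/τ) = e^(−1.414) = 0.2433, so ΔM = −1.162 kg/m² and M = 11.205 − 1.162 = 10.042 kg/m².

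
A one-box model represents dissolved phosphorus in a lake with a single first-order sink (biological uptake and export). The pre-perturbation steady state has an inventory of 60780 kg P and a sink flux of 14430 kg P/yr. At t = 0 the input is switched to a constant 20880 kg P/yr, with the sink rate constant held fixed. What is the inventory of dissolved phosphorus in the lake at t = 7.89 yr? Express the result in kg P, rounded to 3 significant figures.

The sink rate constant is k = F₀/M₀ = 14430/60780 = 0.2374 yr⁻¹.
Solving dM/dt = F₁ − kM with M(0) = M₀ gives M(t) = F₁/k + (M₀ − F₁/k)·e^(−kt).
F₁/k = 20880/0.2374 = 87948 kg P; kt = 0.2374 × 7.89 = 1.873, e^(−kt) = 0.1536.
M(7.89) = 87948 + (60780 − 87948) × 0.1536 = 87948 − 4174 = 83774 kg P.

83800 kg P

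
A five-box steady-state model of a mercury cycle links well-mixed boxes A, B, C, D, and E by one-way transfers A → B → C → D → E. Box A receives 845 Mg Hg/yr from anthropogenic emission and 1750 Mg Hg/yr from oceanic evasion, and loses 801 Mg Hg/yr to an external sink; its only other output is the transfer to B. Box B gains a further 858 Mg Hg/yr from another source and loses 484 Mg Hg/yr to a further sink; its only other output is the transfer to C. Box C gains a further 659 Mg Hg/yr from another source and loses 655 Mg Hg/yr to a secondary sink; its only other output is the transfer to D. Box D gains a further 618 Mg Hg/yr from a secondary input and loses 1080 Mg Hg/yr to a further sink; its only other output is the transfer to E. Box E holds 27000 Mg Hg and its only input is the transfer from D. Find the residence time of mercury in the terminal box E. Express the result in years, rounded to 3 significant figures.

Box A: F(A→B) = (845 + 1750) − 801 = 1794.0 Mg Hg/yr.
Box B: F(B→C) = (1794.0 + 858) − 484 = 2168.0 Mg Hg/yr.
Box C: F(C→D) = (2168.0 + 659) − 655 = 2172.0 Mg Hg/yr.
Box D: F(D→E) = (2172.0 + 618) − 1080 = 1710.0 Mg Hg/yr.
Box E throughput = its input = 1710.0 Mg Hg/yr; τ = 27000 / 1710.0 = 15.79 yr.

15.8 yr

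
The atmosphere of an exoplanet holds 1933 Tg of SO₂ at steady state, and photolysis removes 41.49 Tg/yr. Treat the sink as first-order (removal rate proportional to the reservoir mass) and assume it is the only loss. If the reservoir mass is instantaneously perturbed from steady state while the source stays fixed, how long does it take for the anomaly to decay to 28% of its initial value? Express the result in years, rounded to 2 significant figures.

59 yr

For a linear reservoir the anomaly decays as exp(−t/τ) with τ = M/F = 1933/41.49 = 46.59 yr.
exp(−t/τ) = 0.28 ⇒ t = −τ ln(0.28) = 46.59 × 1.273 = 59.31 yr.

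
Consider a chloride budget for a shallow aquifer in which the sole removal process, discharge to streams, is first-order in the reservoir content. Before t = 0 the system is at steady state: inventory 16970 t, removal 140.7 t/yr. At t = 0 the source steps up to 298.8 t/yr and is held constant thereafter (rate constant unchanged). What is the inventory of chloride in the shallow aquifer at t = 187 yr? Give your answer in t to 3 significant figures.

τ = M₀/F₀ = 16970/140.7 = 120.6 yr; rate constant k = 1/τ.
New steady state M_∞ = F₁/k = F₁·τ = 298.8 × 120.6 = 36039 t.
M(t) = M_∞ + (M₀ − M_∞)·e^(−t/τ); t/τ = 187/120.6 = 1.550, so e^(−t/τ) = 0.2122.
M(t) = 36039 − 19070 × 0.2122 = 31993 t.

32000 t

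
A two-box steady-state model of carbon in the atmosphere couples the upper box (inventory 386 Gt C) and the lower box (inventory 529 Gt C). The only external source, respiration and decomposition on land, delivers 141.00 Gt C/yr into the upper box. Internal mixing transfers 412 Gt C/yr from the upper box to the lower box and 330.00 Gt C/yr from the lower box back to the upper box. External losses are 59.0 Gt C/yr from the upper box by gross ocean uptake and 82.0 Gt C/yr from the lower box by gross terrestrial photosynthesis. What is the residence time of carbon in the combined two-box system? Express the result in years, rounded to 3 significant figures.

Residence time in the combined system uses the total inventory and the total *external* removal — internal exchanges between the two boxes cancel.
M_total = 386 + 529 = 915.00 Gt C.
ΣF_external_out = 59.0 + 82.0 = 141.00 Gt C/yr.
τ = M_total / ΣF_ext = 915.00 / 141.00 = 6.489 yr.

6.49 yr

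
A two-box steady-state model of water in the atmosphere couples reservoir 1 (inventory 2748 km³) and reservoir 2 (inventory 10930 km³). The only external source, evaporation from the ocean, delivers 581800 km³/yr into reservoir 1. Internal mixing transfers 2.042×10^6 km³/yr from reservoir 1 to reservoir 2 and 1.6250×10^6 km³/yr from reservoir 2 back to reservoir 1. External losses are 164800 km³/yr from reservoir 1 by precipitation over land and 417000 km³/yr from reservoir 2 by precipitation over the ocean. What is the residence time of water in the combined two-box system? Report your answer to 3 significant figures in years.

For the system as a whole, the A↔B exchange is internal and contributes nothing to the throughput; only the external sinks remove mass.
M_total = 2748 + 10930 = 13678 km³.
ΣF_external_out = 164800 + 417000 = 581800 km³/yr.
τ = M_total / ΣF_ext = 13678 / 581800 = 0.02351 yr.

0.0235 yr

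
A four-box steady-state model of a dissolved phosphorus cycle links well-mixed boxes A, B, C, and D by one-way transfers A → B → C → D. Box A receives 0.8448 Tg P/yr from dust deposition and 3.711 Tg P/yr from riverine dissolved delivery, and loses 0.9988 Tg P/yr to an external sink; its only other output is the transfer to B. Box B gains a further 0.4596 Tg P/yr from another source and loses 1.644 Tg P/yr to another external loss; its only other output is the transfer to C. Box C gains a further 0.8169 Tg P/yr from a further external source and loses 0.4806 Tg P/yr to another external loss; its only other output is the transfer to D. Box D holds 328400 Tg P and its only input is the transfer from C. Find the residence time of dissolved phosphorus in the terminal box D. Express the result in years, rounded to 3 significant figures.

121000 yr

Box A: F(A→B) = (0.8448 + 3.711) − 0.9988 = 3.5570 Tg P/yr.
Box B: F(B→C) = (3.5570 + 0.4596) − 1.644 = 2.3726 Tg P/yr.
Box C: F(C→D) = (2.3726 + 0.8169) − 0.4806 = 2.7089 Tg P/yr.
Box D throughput = its input = 2.7089 Tg P/yr; τ = 328400 / 2.7089 = 121200 yr.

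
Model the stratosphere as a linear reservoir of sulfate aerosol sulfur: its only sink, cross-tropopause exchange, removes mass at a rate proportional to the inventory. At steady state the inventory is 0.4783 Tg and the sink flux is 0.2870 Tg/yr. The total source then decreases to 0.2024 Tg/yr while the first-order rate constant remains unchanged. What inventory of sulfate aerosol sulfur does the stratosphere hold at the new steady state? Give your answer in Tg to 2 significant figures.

Rate constant k = F/M = 0.2870 / 0.4783 = 0.6000 yr⁻¹.
At the new steady state, source = k·M_new ⇒ M_new = 0.2024 / 0.6000 = 0.3373 Tg.
(Equivalently M_new = M × F_new/F_old = 0.4783 × 0.2024/0.2870.)

0.34 Tg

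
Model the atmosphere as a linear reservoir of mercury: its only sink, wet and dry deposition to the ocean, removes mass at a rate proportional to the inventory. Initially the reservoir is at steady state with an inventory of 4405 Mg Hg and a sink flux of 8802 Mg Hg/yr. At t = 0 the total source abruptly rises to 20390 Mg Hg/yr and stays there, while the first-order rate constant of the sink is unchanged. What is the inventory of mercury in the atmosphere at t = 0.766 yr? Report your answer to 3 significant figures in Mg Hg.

8950 Mg Hg

Residence time τ = M₀/F₀ = 0.5005 yr. The eventual steady state is M_∞ = M₀·(F₁/F₀) = 4405 × 20390/8802 = 10204 Mg Hg.
The anomaly ΔM(t) = M(t) − M_∞ decays as ΔM₀·e^(−t/τ) with ΔM₀ = 4405 − 10204 = −5799 Mg Hg.
At t = 0.766 yr, e^(−t/τ) = e^(−1.531) = 0.2164, so ΔM = −1255 Mg Hg and M = 10204 − 1255 = 8949.3 Mg Hg.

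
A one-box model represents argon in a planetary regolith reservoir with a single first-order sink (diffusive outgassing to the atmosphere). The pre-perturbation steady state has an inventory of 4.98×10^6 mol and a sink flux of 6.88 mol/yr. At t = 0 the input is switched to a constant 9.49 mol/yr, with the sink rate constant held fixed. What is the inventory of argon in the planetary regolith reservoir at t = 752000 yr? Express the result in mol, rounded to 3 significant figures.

6.20×10^6 mol

τ = M₀/F₀ = 4.98×10^6/6.88 = 723800 yr; rate constant k = 1/τ.
New steady state M_∞ = F₁/k = F₁·τ = 9.49 × 723800 = 6.8692×10^6 mol.
M(t) = M_∞ + (M₀ − M_∞)·e^(−t/τ); t/τ = 752000/723800 = 1.039, so e^(−t/τ) = 0.3538.
M(t) = 6.8692×10^6 − 1.889×10^6 × 0.3538 = 6.2007×10^6 mol.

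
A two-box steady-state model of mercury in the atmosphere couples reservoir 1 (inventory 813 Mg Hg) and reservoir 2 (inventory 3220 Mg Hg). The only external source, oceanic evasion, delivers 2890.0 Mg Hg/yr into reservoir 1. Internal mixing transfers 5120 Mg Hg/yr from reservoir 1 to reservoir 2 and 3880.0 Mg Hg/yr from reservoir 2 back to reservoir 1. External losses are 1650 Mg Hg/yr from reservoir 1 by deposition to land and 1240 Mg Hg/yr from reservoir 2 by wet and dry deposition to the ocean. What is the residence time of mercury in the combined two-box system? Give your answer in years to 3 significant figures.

1.40 yr

For the system as a whole, the A↔B exchange is internal and contributes nothing to the throughput; only the external sinks remove mass.
M_total = 813 + 3220 = 4033.0 Mg Hg.
ΣF_external_out = 1650 + 1240 = 2890.0 Mg Hg/yr.
τ = M_total / ΣF_ext = 4033.0 / 2890.0 = 1.396 yr.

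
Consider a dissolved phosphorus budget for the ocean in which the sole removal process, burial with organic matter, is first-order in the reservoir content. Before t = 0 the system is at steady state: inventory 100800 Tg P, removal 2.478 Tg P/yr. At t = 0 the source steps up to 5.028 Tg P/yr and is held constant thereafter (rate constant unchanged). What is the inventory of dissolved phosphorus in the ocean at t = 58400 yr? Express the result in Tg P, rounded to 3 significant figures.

180000 Tg P

Residence time τ = M₀/F₀ = 40680 yr. The eventual steady state is M_∞ = M₀·(F₁/F₀) = 100800 × 5.028/2.478 = 204530 Tg P.
The anomaly ΔM(t) = M(t) − M_∞ decays as ΔM₀·e^(−t/τ) with ΔM₀ = 100800 − 204530 = −103700 Tg P.
At t = 58400 yr, e^(−t/τ) = e^(−1.436) = 0.2380, so ΔM = −24680 Tg P and M = 204530 − 24680 = 179850 Tg P.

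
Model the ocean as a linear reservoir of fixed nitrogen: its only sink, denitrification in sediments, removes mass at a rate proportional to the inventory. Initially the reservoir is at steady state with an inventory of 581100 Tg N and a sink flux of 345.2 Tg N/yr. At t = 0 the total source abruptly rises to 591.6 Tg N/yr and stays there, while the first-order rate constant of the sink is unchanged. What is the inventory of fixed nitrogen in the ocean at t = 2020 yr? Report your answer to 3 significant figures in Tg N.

The sink rate constant is k = F₀/M₀ = 345.2/581100 = 0.0005940 yr⁻¹.
Solving dM/dt = F₁ − kM with M(0) = M₀ gives M(t) = F₁/k + (M₀ − F₁/k)·e^(−kt).
F₁/k = 591.6/0.0005940 = 995880 Tg N; kt = 0.0005940 × 2020 = 1.200, e^(−kt) = 0.3012.
M(2020) = 995880 + (581100 − 995880) × 0.3012 = 995880 − 124900 = 870950 Tg N.

871000 Tg N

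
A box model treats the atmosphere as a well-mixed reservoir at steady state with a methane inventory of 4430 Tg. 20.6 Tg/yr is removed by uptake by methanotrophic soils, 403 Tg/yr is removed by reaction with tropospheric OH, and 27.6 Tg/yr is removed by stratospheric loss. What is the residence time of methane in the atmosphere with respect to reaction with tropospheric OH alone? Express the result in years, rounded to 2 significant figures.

Residence time with respect to a single sink: τ = M / F_sink.
τ = 4430 / 403 = 10.99 yr.

11 yr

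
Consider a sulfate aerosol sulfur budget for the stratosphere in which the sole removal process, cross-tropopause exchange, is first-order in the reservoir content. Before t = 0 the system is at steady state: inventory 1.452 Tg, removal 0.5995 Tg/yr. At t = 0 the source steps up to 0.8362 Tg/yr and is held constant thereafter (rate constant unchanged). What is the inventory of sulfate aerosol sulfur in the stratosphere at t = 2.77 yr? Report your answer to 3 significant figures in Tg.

1.84 Tg

The sink rate constant is k = F₀/M₀ = 0.5995/1.452 = 0.4129 yr⁻¹.
Solving dM/dt = F₁ − kM with M(0) = M₀ gives M(t) = F₁/k + (M₀ − F₁/k)·e^(−kt).
F₁/k = 0.8362/0.4129 = 2.0253 Tg; kt = 0.4129 × 2.77 = 1.144, e^(−kt) = 0.3186.
M(2.77) = 2.0253 + (1.452 − 2.0253) × 0.3186 = 2.0253 − 0.1827 = 1.8426 Tg.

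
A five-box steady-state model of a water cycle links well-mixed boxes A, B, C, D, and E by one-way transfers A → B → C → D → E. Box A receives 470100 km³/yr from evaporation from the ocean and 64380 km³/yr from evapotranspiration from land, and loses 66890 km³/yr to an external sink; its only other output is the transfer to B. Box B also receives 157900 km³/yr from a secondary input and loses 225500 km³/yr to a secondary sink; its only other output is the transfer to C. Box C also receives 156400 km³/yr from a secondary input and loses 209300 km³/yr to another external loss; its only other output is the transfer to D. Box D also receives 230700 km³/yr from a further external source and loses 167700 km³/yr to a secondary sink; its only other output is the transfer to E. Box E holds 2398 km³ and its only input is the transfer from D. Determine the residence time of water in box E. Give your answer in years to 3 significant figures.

0.00585 yr

Box A: F(A→B) = (470100 + 64380) − 66890 = 467590 km³/yr.
Box B: F(B→C) = (467590 + 157900) − 225500 = 399990 km³/yr.
Box C: F(C→D) = (399990 + 156400) − 209300 = 347090 km³/yr.
Box D: F(D→E) = (347090 + 230700) − 167700 = 410090 km³/yr.
Box E throughput = its input = 410090 km³/yr; τ = 2398 / 410090 = 0.005847 yr.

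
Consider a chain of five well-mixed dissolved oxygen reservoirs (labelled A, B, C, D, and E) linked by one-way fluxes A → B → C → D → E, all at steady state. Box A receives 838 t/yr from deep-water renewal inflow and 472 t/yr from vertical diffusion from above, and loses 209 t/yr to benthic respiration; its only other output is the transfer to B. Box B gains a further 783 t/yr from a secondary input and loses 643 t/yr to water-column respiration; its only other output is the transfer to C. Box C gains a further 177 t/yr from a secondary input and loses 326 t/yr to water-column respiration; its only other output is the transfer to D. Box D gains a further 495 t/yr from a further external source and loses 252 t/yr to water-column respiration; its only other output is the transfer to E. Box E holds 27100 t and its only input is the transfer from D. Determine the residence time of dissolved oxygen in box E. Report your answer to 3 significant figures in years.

Box A: F(A→B) = (838 + 472) − 209 = 1101.0 t/yr.
Box B: F(B→C) = (1101.0 + 783) − 643 = 1241.0 t/yr.
Box C: F(C→D) = (1241.0 + 177) − 326 = 1092.0 t/yr.
Box D: F(D→E) = (1092.0 + 495) − 252 = 1335.0 t/yr.
Box E throughput = its input = 1335.0 t/yr; τ = 27100 / 1335.0 = 20.30 yr.

20.3 yr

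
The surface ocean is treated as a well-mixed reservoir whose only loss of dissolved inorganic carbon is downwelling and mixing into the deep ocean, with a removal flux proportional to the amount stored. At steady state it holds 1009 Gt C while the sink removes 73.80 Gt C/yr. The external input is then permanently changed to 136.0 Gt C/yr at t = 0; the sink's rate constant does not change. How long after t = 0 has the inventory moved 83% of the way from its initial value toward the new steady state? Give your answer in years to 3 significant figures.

24.2 yr

τ = M₀/F₀ = 1009/73.80 = 13.67 yr.
The remaining gap fraction is e^(−t/τ); 83% covered ⇒ e^(−t/τ) = 0.170.
t = −τ ln(0.170) = 13.67 × 1.772 = 24.23 yr.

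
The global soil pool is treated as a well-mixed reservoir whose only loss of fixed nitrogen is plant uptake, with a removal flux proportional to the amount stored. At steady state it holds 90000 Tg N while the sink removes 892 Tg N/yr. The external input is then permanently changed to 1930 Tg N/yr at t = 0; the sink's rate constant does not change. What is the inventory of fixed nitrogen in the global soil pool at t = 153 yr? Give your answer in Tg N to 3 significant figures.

Residence time τ = M₀/F₀ = 100.9 yr. The eventual steady state is M_∞ = M₀·(F₁/F₀) = 90000 × 1930/892 = 194730 Tg N.
The anomaly ΔM(t) = M(t) − M_∞ decays as ΔM₀·e^(−t/τ) with ΔM₀ = 90000 − 194730 = −104700 Tg N.
At t = 153 yr, e^(−t/τ) = e^(−1.516) = 0.2195, so ΔM = −22990 Tg N and M = 194730 − 22990 = 171740 Tg N.

172000 Tg N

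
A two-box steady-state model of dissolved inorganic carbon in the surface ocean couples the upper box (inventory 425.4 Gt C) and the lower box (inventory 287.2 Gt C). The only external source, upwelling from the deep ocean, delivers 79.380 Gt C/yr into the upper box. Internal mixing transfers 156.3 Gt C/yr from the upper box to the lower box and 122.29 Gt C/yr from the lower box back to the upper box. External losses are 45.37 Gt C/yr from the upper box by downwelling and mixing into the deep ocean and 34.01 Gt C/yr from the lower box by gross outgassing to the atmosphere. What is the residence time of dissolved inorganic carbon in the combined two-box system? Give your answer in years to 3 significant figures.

8.98 yr

For the system as a whole, the A↔B exchange is internal and contributes nothing to the throughput; only the external sinks remove mass.
M_total = 425.4 + 287.2 = 712.60 Gt C.
ΣF_external_out = 45.37 + 34.01 = 79.380 Gt C/yr.
τ = M_total / ΣF_ext = 712.60 / 79.380 = 8.977 yr.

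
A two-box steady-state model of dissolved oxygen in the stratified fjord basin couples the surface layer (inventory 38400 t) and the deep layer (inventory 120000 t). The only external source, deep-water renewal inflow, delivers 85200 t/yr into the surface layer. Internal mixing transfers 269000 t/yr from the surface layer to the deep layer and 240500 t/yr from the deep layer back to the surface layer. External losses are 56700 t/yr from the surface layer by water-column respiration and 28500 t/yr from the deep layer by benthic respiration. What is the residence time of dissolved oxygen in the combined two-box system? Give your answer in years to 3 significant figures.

Residence time in the combined system uses the total inventory and the total *external* removal — internal exchanges between the two boxes cancel.
M_total = 38400 + 120000 = 158400 t.
ΣF_external_out = 56700 + 28500 = 85200 t/yr.
τ = M_total / ΣF_ext = 158400 / 85200 = 1.859 yr.

1.86 yr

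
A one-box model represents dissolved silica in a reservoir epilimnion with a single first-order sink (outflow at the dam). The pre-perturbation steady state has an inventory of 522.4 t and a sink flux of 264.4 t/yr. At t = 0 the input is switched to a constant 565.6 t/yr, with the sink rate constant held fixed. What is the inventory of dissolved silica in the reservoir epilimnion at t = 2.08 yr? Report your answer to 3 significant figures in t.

910 t

τ = M₀/F₀ = 522.4/264.4 = 1.976 yr; rate constant k = 1/τ.
New steady state M_∞ = F₁/k = F₁·τ = 565.6 × 1.976 = 1117.5 t.
M(t) = M_∞ + (M₀ − M_∞)·e^(−t/τ); t/τ = 2.08/1.976 = 1.053, so e^(−t/τ) = 0.3490.
M(t) = 1117.5 − 595.1 × 0.3490 = 909.83 t.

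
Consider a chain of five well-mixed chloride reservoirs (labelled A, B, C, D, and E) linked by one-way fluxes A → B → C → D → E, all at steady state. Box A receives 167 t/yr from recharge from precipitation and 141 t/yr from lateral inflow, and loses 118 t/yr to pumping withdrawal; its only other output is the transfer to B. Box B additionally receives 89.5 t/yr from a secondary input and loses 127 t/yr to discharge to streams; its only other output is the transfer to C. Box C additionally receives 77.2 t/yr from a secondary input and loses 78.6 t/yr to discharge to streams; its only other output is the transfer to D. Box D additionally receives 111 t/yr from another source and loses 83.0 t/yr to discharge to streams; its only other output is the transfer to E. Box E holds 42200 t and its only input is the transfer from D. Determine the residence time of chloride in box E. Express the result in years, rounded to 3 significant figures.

236 yr

Box A: F(A→B) = (167 + 141) − 118 = 190.00 t/yr.
Box B: F(B→C) = (190.00 + 89.5) − 127 = 152.50 t/yr.
Box C: F(C→D) = (152.50 + 77.2) − 78.6 = 151.10 t/yr.
Box D: F(D→E) = (151.10 + 111) − 83.0 = 179.10 t/yr.
Box E throughput = its input = 179.10 t/yr; τ = 42200 / 179.10 = 235.6 yr.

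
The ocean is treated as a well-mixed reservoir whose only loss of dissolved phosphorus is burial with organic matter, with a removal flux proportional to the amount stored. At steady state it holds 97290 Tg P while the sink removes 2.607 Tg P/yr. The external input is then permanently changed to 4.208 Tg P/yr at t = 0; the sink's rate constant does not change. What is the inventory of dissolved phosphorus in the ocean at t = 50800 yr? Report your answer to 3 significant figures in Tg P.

142000 Tg P

Residence time τ = M₀/F₀ = 37320 yr. The eventual steady state is M_∞ = M₀·(F₁/F₀) = 97290 × 4.208/2.607 = 157040 Tg P.
The anomaly ΔM(t) = M(t) − M_∞ decays as ΔM₀·e^(−t/τ) with ΔM₀ = 97290 − 157040 = −59750 Tg P.
At t = 50800 yr, e^(−t/τ) = e^(−1.361) = 0.2563, so ΔM = −15320 Tg P and M = 157040 − 15320 = 141720 Tg P.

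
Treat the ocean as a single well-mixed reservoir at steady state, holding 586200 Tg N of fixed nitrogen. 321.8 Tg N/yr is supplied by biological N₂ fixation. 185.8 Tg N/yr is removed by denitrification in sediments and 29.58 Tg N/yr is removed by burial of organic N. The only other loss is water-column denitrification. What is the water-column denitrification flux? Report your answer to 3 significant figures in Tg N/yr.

106 Tg N/yr

At steady state ΣF_in = ΣF_out.
ΣF_in = 321.80 Tg N/yr.
Water-column denitrification flux = ΣF_in − (185.8 + 29.58) = 321.80 − 215.4 = 106.4 Tg N/yr.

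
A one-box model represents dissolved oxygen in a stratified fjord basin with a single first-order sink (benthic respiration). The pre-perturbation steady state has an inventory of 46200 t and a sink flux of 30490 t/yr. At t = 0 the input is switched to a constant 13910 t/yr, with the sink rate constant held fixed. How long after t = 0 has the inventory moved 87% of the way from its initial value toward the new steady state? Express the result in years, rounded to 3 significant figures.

τ = M₀/F₀ = 46200/30490 = 1.515 yr.
The remaining gap fraction is e^(−t/τ); 87% covered ⇒ e^(−t/τ) = 0.130.
t = −τ ln(0.130) = 1.515 × 2.040 = 3.091 yr.

3.09 yr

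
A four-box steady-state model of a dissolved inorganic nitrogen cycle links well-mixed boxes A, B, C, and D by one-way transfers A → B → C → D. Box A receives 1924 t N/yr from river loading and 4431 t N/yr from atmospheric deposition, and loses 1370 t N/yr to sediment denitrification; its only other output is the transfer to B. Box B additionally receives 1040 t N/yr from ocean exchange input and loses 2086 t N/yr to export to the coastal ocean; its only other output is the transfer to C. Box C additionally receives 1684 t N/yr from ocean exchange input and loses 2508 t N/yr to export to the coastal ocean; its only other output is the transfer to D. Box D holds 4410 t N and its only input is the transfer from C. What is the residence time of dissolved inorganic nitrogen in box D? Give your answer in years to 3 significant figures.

Box A: F(A→B) = (1924 + 4431) − 1370 = 4985.0 t N/yr.
Box B: F(B→C) = (4985.0 + 1040) − 2086 = 3939.0 t N/yr.
Box C: F(C→D) = (3939.0 + 1684) − 2508 = 3115.0 t N/yr.
Box D throughput = its input = 3115.0 t N/yr; τ = 4410 / 3115.0 = 1.416 yr.

1.42 yr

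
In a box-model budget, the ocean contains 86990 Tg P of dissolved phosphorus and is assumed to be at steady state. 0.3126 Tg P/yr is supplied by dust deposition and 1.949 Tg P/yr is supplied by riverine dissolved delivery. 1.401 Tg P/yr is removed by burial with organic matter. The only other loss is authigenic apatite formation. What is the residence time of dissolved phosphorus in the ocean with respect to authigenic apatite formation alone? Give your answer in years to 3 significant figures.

101000 yr

At steady state ΣF_in = ΣF_out.
ΣF_in = 0.3126 + 1.949 = 2.2616 Tg P/yr.
Authigenic apatite formation flux = ΣF_in − (1.401) = 2.2616 − 1.401 = 0.8606 Tg P/yr.
τ = M / F = 86990 / 0.8606 = 101100 yr.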